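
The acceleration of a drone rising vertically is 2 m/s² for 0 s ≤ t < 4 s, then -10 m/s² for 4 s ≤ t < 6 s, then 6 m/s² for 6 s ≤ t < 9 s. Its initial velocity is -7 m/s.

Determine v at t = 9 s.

-1 m/s

Δv equals the area under the a-t graph; then v = v₀ + Δv.
0–4 s: 2 × 4 = 8 m/s
4–6 s: -10 × 2 = -20 m/s
6–9 s: 6 × 3 = 18 m/s
Δv = 6 m/s, so v(9) = -7 + (6) = -1 m/s.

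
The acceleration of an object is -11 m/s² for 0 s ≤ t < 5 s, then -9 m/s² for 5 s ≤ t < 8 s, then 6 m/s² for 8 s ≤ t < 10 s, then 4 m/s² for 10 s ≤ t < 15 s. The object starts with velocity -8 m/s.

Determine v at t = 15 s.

-58 m/s

Δv equals the area under the a-t graph; then v = v₀ + Δv.
0–5 s: -11 × 5 = -55 m/s
5–8 s: -9 × 3 = -27 m/s
8–10 s: 6 × 2 = 12 m/s
10–15 s: 4 × 5 = 20 m/s
Δv = -50 m/s, so v(15) = -8 + (-50) = -58 m/s.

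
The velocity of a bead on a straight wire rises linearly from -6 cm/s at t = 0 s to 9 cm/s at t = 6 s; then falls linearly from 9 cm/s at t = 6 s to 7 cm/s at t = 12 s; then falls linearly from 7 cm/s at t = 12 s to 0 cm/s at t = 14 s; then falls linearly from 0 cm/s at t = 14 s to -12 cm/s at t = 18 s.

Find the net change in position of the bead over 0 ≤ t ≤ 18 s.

Displacement is the signed area under the v-t curve.
0–6 s: ½(-6 + 9)(6) = 9 cm
6–12 s: ½(9 + 7)(6) = 48 cm
12–14 s: ½(7 + 0)(2) = 7 cm
14–18 s: ½(0 + -12)(4) = -24 cm
Net displacement = 40 cm

40 cm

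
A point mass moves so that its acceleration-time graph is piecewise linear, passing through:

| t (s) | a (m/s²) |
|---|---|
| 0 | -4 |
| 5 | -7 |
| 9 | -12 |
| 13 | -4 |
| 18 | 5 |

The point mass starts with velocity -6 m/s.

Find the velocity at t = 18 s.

-101 m/s

Δv equals the area under the a-t graph; then v = v₀ + Δv.
0–5 s: ½(-4 + -7)(5) = -27.5 m/s
5–9 s: ½(-7 + -12)(4) = -38 m/s
9–13 s: ½(-12 + -4)(4) = -32 m/s
13–18 s: ½(-4 + 5)(5) = 2.5 m/s
Δv = -95 m/s, so v(18) = -6 + (-95) = -101 m/s.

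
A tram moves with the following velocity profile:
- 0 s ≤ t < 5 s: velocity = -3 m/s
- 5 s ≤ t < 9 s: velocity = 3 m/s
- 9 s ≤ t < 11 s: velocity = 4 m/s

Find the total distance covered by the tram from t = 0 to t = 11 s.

Total distance travelled is ∫|v| dt — sum the magnitudes of each area piece.
0–5 s: |-3| × 5 = 15 m
5–9 s: |3| × 4 = 12 m
9–11 s: |4| × 2 = 8 m
Total distance = 35 m

35 m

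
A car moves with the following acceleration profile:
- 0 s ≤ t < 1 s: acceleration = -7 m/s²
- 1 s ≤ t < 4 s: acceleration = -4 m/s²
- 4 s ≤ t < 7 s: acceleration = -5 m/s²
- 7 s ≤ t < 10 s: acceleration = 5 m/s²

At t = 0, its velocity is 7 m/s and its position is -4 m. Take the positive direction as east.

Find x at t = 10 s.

-135.5 m

On each constant-a segment, Δv = aΔt and Δx = v₀Δt + ½aΔt²; chain segment to segment.
0–1 s: v starts 7 m/s; Δx = 7·1 + ½·-7·1² = 3.5 m; v ends 0 m/s.
1–4 s: v starts 0 m/s; Δx = 0·3 + ½·-4·3² = -18 m; v ends -12 m/s.
4–7 s: v starts -12 m/s; Δx = -12·3 + ½·-5·3² = -58.5 m; v ends -27 m/s.
7–10 s: v starts -27 m/s; Δx = -27·3 + ½·5·3² = -58.5 m; v ends -12 m/s.
x(10) = -4 + Σ Δx = -135.5 m.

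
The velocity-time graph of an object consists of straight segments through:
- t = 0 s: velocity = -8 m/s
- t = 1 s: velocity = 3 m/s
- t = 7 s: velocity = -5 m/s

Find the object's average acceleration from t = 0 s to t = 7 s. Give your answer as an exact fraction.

3/7 m/s²

Average acceleration = Δv/Δt = (-5 − -8)/(7 − 0) = 3/7 m/s².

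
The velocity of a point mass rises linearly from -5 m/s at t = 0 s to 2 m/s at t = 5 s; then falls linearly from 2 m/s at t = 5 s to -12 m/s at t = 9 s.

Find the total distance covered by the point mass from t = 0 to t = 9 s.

31.5 m

Distance (not displacement) is the total path length: add the absolute areas under v-t.
0–5 s: v = 0 at t = 25/7 s; triangle areas 125/14 + 10/7 = 145/14 m
5–9 s: v = 0 at t = 39/7 s; triangle areas 4/7 + 144/7 = 148/7 m
Total distance = 31.5 m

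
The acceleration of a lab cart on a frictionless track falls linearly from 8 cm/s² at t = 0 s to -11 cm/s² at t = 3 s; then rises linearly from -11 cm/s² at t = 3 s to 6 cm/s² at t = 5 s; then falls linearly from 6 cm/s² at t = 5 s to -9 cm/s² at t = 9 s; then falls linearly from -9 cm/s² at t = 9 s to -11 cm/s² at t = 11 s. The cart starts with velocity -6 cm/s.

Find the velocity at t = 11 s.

Δv equals the area under the a-t graph; then v = v₀ + Δv.
0–3 s: ½(8 + -11)(3) = -4.5 cm/s
3–5 s: ½(-11 + 6)(2) = -5 cm/s
5–9 s: ½(6 + -9)(4) = -6 cm/s
9–11 s: ½(-9 + -11)(2) = -20 cm/s
Δv = -35.5 cm/s, so v(11) = -6 + (-35.5) = -41.5 cm/s.

-41.5 cm/s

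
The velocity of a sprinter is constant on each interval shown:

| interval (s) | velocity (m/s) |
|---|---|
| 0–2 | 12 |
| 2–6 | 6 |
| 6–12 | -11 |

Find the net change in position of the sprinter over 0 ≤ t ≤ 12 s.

-18 m

Net displacement equals the area under the velocity-time graph (areas below the axis count negative).
0–2 s: 12 × 2 = 24 m
2–6 s: 6 × 4 = 24 m
6–12 s: -11 × 6 = -66 m
Net displacement = -18 m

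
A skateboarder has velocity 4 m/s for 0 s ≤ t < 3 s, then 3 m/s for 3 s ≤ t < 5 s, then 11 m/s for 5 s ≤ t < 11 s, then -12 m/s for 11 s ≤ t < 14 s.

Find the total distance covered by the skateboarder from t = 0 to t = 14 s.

120 m

Distance (not displacement) is the total path length: add the absolute areas under v-t.
0–3 s: |4| × 3 = 12 m
3–5 s: |3| × 2 = 6 m
5–11 s: |11| × 6 = 66 m
11–14 s: |-12| × 3 = 36 m
Total distance = 120 m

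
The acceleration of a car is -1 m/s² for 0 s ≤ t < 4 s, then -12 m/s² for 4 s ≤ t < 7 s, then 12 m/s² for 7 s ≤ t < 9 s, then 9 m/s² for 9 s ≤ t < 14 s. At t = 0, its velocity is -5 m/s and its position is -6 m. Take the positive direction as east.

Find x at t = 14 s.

-173.5 m

On each constant-a segment, Δv = aΔt and Δx = v₀Δt + ½aΔt²; chain segment to segment.
0–4 s: v starts -5 m/s; Δx = -5·4 + ½·-1·4² = -28 m; v ends -9 m/s.
4–7 s: v starts -9 m/s; Δx = -9·3 + ½·-12·3² = -81 m; v ends -45 m/s.
7–9 s: v starts -45 m/s; Δx = -45·2 + ½·12·2² = -66 m; v ends -21 m/s.
9–14 s: v starts -21 m/s; Δx = -21·5 + ½·9·5² = 7.5 m; v ends 24 m/s.
x(14) = -6 + Σ Δx = -173.5 m.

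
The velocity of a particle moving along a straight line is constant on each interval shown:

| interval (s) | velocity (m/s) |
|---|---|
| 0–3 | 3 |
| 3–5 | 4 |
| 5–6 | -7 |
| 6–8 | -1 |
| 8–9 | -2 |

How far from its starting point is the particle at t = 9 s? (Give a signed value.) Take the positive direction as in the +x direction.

6 m

Displacement is the signed area under the v-t curve.
0–3 s: 3 × 3 = 9 m
3–5 s: 4 × 2 = 8 m
5–6 s: -7 × 1 = -7 m
6–8 s: -1 × 2 = -2 m
8–9 s: -2 × 1 = -2 m
Net displacement = 6 m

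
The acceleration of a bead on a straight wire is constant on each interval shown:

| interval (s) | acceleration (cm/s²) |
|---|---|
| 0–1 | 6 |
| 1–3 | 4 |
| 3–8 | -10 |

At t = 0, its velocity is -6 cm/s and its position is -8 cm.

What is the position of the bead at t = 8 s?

-88 cm

On each constant-a segment, Δv = aΔt and Δx = v₀Δt + ½aΔt²; chain segment to segment.
0–1 s: v starts -6 cm/s; Δx = -6·1 + ½·6·1² = -3 cm; v ends 0 cm/s.
1–3 s: v starts 0 cm/s; Δx = 0·2 + ½·4·2² = 8 cm; v ends 8 cm/s.
3–8 s: v starts 8 cm/s; Δx = 8·5 + ½·-10·5² = -85 cm; v ends -42 cm/s.
x(8) = -8 + Σ Δx = -88 cm.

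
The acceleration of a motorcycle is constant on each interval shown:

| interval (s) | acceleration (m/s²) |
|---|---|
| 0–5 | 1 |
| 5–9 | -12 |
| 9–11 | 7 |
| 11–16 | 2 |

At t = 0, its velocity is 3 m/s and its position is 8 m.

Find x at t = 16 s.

On each constant-a segment, Δv = aΔt and Δx = v₀Δt + ½aΔt²; chain segment to segment.
0–5 s: v starts 3 m/s; Δx = 3·5 + ½·1·5² = 27.5 m; v ends 8 m/s.
5–9 s: v starts 8 m/s; Δx = 8·4 + ½·-12·4² = -64 m; v ends -40 m/s.
9–11 s: v starts -40 m/s; Δx = -40·2 + ½·7·2² = -66 m; v ends -26 m/s.
11–16 s: v starts -26 m/s; Δx = -26·5 + ½·2·5² = -105 m; v ends -16 m/s.
x(16) = 8 + Σ Δx = -199.5 m.

-199.5 m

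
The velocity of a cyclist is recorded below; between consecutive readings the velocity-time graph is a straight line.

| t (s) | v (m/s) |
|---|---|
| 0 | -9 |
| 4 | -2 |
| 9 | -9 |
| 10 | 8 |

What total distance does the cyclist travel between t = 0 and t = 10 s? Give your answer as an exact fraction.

914/17 m

Distance (not displacement) is the total path length: add the absolute areas under v-t.
0–4 s: |½(-9 + -2)(4)| = 22 m
4–9 s: |½(-2 + -9)(5)| = 27.5 m
9–10 s: v = 0 at t = 162/17 s; triangle areas 81/34 + 32/17 = 145/34 m
Total distance = 914/17 m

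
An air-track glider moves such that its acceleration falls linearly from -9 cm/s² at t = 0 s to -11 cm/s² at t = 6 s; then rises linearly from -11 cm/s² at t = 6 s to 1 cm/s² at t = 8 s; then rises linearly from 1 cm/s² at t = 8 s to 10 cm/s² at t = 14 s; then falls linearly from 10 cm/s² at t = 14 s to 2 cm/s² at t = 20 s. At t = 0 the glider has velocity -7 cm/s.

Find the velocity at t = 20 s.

-8 cm/s

Δv equals the area under the a-t graph; then v = v₀ + Δv.
0–6 s: ½(-9 + -11)(6) = -60 cm/s
6–8 s: ½(-11 + 1)(2) = -10 cm/s
8–14 s: ½(1 + 10)(6) = 33 cm/s
14–20 s: ½(10 + 2)(6) = 36 cm/s
Δv = -1 cm/s, so v(20) = -7 + (-1) = -8 cm/s.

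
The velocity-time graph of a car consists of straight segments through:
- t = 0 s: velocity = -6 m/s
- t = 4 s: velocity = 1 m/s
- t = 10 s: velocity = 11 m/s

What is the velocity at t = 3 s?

On 0–4 s the graph is linear from -6 to 1 m/s: v(3) = -6 + (1 − -6)·(3 − 0)/(4 − 0) = -0.75 m/s.

-0.75 m/s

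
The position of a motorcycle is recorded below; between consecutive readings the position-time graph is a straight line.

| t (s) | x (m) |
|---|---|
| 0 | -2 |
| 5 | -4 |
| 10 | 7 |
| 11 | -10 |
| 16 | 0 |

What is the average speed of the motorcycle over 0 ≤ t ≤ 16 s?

2.5 m/s

Average speed = (total path length)/(elapsed time); on a piecewise-linear x-t graph the path length is Σ|Δx|.
0–5 s: |Δx| = |-4 − -2| = 2 m
5–10 s: |Δx| = |7 − -4| = 11 m
10–11 s: |Δx| = |-10 − 7| = 17 m
11–16 s: |Δx| = |0 − -10| = 10 m
Total path = 40 m; average speed = 40/16 = 2.5 m/s.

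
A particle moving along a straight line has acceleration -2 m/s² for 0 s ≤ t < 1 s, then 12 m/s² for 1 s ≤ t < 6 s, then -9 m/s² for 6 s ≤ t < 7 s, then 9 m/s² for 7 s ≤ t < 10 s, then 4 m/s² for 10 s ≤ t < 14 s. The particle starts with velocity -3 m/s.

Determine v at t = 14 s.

Δv equals the area under the a-t graph; then v = v₀ + Δv.
0–1 s: -2 × 1 = -2 m/s
1–6 s: 12 × 5 = 60 m/s
6–7 s: -9 × 1 = -9 m/s
7–10 s: 9 × 3 = 27 m/s
10–14 s: 4 × 4 = 16 m/s
Δv = 92 m/s, so v(14) = -3 + (92) = 89 m/s.

89 m/s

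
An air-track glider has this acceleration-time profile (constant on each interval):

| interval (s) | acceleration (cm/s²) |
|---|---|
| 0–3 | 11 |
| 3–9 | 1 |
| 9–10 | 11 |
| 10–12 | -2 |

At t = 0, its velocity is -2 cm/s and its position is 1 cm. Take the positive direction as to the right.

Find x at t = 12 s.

383 cm

On each constant-a segment, Δv = aΔt and Δx = v₀Δt + ½aΔt²; chain segment to segment.
0–3 s: v starts -2 cm/s; Δx = -2·3 + ½·11·3² = 43.5 cm; v ends 31 cm/s.
3–9 s: v starts 31 cm/s; Δx = 31·6 + ½·1·6² = 204 cm; v ends 37 cm/s.
9–10 s: v starts 37 cm/s; Δx = 37·1 + ½·11·1² = 42.5 cm; v ends 48 cm/s.
10–12 s: v starts 48 cm/s; Δx = 48·2 + ½·-2·2² = 92 cm; v ends 44 cm/s.
x(12) = 1 + Σ Δx = 383 cm.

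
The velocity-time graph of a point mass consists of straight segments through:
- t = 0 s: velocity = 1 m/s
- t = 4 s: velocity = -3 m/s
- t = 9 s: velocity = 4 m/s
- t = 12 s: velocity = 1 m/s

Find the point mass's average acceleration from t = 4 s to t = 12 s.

0.5 m/s²

Average acceleration = Δv/Δt = (1 − -3)/(12 − 4) = 0.5 m/s².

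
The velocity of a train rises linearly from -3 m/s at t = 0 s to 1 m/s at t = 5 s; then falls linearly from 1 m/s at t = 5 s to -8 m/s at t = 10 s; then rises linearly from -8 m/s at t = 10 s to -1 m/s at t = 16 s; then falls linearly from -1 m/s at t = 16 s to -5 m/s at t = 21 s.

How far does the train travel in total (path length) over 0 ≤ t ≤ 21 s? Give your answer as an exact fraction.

Total distance travelled is ∫|v| dt — sum the magnitudes of each area piece.
0–5 s: v = 0 at t = 3.75 s; triangle areas 5.625 + 0.625 = 6.25 m
5–10 s: v = 0 at t = 50/9 s; triangle areas 5/18 + 160/9 = 325/18 m
10–16 s: |½(-8 + -1)(6)| = 27 m
16–21 s: |½(-1 + -5)(5)| = 15 m
Total distance = 2387/36 m

2387/36 m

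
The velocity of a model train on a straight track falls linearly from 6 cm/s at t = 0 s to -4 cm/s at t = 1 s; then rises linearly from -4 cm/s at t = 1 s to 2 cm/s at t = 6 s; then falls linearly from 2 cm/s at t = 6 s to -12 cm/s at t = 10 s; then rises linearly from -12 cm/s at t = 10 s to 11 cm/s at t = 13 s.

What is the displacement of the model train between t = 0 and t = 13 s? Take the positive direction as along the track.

Displacement is the signed area under the v-t curve.
0–1 s: ½(6 + -4)(1) = 1 cm
1–6 s: ½(-4 + 2)(5) = -5 cm
6–10 s: ½(2 + -12)(4) = -20 cm
10–13 s: ½(-12 + 11)(3) = -1.5 cm
Net displacement = -25.5 cm

-25.5 cm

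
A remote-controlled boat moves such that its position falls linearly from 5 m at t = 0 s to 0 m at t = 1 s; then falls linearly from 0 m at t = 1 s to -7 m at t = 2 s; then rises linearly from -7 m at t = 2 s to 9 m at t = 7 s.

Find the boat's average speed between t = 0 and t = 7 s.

4 m/s

Average speed = (total path length)/(elapsed time); on a piecewise-linear x-t graph the path length is Σ|Δx|.
0–1 s: |Δx| = |0 − 5| = 5 m
1–2 s: |Δx| = |-7 − 0| = 7 m
2–7 s: |Δx| = |9 − -7| = 16 m
Total path = 28 m; average speed = 28/7 = 4 m/s.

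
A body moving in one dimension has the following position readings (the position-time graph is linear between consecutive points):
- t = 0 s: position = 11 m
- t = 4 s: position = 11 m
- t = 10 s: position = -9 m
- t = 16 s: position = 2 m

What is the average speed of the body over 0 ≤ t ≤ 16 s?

Average speed = (total path length)/(elapsed time); on a piecewise-linear x-t graph the path length is Σ|Δx|.
0–4 s: |Δx| = |11 − 11| = 0 m
4–10 s: |Δx| = |-9 − 11| = 20 m
10–16 s: |Δx| = |2 − -9| = 11 m
Total path = 31 m; average speed = 31/16 = 1.9375 m/s.

1.9375 m/s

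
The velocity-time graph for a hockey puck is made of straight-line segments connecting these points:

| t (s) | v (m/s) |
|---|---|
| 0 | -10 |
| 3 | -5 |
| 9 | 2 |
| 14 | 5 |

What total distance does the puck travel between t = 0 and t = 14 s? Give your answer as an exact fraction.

367/7 m

Distance (not displacement) is the total path length: add the absolute areas under v-t.
0–3 s: |½(-10 + -5)(3)| = 22.5 m
3–9 s: v = 0 at t = 51/7 s; triangle areas 75/7 + 12/7 = 87/7 m
9–14 s: |½(2 + 5)(5)| = 17.5 m
Total distance = 367/7 m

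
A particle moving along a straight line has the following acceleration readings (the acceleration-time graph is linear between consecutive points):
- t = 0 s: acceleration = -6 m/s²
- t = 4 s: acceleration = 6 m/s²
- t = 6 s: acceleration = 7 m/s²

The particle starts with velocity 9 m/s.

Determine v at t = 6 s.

22 m/s

Δv equals the area under the a-t graph; then v = v₀ + Δv.
0–4 s: ½(-6 + 6)(4) = 0 m/s
4–6 s: ½(6 + 7)(2) = 13 m/s
Δv = 13 m/s, so v(6) = 9 + (13) = 22 m/s.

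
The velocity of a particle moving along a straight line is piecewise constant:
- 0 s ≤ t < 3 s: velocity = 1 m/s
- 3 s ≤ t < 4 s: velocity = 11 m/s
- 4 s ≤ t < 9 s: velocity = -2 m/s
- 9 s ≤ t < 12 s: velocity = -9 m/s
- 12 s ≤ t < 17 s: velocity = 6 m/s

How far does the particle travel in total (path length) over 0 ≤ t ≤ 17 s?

81 m

Total distance travelled is ∫|v| dt — sum the magnitudes of each area piece.
0–3 s: |1| × 3 = 3 m
3–4 s: |11| × 1 = 11 m
4–9 s: |-2| × 5 = 10 m
9–12 s: |-9| × 3 = 27 m
12–17 s: |6| × 5 = 30 m
Total distance = 81 m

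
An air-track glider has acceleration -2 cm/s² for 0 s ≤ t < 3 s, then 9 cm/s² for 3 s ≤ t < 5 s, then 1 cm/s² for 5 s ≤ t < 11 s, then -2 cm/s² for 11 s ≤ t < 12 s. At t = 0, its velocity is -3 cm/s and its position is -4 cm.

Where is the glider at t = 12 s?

64 cm

On each constant-a segment, Δv = aΔt and Δx = v₀Δt + ½aΔt²; chain segment to segment.
0–3 s: v starts -3 cm/s; Δx = -3·3 + ½·-2·3² = -18 cm; v ends -9 cm/s.
3–5 s: v starts -9 cm/s; Δx = -9·2 + ½·9·2² = 0 cm; v ends 9 cm/s.
5–11 s: v starts 9 cm/s; Δx = 9·6 + ½·1·6² = 72 cm; v ends 15 cm/s.
11–12 s: v starts 15 cm/s; Δx = 15·1 + ½·-2·1² = 14 cm; v ends 13 cm/s.
x(12) = -4 + Σ Δx = 64 cm.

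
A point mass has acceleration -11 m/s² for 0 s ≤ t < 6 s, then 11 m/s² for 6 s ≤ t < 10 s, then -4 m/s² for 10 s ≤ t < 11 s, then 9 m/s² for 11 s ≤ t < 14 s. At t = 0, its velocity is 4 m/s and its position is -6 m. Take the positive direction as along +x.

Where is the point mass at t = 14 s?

On each constant-a segment, Δv = aΔt and Δx = v₀Δt + ½aΔt²; chain segment to segment.
0–6 s: v starts 4 m/s; Δx = 4·6 + ½·-11·6² = -174 m; v ends -62 m/s.
6–10 s: v starts -62 m/s; Δx = -62·4 + ½·11·4² = -160 m; v ends -18 m/s.
10–11 s: v starts -18 m/s; Δx = -18·1 + ½·-4·1² = -20 m; v ends -22 m/s.
11–14 s: v starts -22 m/s; Δx = -22·3 + ½·9·3² = -25.5 m; v ends 5 m/s.
x(14) = -6 + Σ Δx = -385.5 m.

-385.5 m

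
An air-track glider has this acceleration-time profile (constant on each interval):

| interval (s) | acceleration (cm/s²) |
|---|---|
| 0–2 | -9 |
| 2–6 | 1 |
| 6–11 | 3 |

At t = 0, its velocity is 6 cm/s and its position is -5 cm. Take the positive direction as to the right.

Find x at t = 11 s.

On each constant-a segment, Δv = aΔt and Δx = v₀Δt + ½aΔt²; chain segment to segment.
0–2 s: v starts 6 cm/s; Δx = 6·2 + ½·-9·2² = -6 cm; v ends -12 cm/s.
2–6 s: v starts -12 cm/s; Δx = -12·4 + ½·1·4² = -40 cm; v ends -8 cm/s.
6–11 s: v starts -8 cm/s; Δx = -8·5 + ½·3·5² = -2.5 cm; v ends 7 cm/s.
x(11) = -5 + Σ Δx = -53.5 cm.

-53.5 cm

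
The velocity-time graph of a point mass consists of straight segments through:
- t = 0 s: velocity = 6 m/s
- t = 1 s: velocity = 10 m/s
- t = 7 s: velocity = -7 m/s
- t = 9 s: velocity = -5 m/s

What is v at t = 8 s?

On 7–9 s the graph is linear from -7 to -5 m/s: v(8) = -7 + (-5 − -7)·(8 − 7)/(9 − 7) = -6 m/s.

-6 m/s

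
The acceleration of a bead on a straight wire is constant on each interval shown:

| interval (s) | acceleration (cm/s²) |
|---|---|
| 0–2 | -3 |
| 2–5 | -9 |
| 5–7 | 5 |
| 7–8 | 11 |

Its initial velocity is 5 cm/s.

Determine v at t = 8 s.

Δv equals the area under the a-t graph; then v = v₀ + Δv.
0–2 s: -3 × 2 = -6 cm/s
2–5 s: -9 × 3 = -27 cm/s
5–7 s: 5 × 2 = 10 cm/s
7–8 s: 11 × 1 = 11 cm/s
Δv = -12 cm/s, so v(8) = 5 + (-12) = -7 cm/s.

-7 cm/s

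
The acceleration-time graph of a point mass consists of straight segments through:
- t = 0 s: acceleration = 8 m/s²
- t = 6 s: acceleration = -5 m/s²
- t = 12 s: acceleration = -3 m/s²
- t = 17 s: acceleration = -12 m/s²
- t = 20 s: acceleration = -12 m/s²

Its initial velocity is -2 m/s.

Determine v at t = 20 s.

Δv equals the area under the a-t graph; then v = v₀ + Δv.
0–6 s: ½(8 + -5)(6) = 9 m/s
6–12 s: ½(-5 + -3)(6) = -24 m/s
12–17 s: ½(-3 + -12)(5) = -37.5 m/s
17–20 s: -12 × 3 = -36 m/s
Δv = -88.5 m/s, so v(20) = -2 + (-88.5) = -90.5 m/s.

-90.5 m/s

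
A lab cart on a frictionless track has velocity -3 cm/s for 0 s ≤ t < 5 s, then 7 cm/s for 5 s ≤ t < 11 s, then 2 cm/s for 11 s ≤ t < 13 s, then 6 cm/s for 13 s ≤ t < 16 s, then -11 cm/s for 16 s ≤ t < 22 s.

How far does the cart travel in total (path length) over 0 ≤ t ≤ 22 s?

Distance (not displacement) is the total path length: add the absolute areas under v-t.
0–5 s: |-3| × 5 = 15 cm
5–11 s: |7| × 6 = 42 cm
11–13 s: |2| × 2 = 4 cm
13–16 s: |6| × 3 = 18 cm
16–22 s: |-11| × 6 = 66 cm
Total distance = 145 cm

145 cm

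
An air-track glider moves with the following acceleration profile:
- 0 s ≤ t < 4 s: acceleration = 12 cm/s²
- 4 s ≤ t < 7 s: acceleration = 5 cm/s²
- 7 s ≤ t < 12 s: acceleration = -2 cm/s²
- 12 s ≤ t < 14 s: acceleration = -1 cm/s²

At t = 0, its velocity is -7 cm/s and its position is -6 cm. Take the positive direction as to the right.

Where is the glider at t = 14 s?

552.5 cm

On each constant-a segment, Δv = aΔt and Δx = v₀Δt + ½aΔt²; chain segment to segment.
0–4 s: v starts -7 cm/s; Δx = -7·4 + ½·12·4² = 68 cm; v ends 41 cm/s.
4–7 s: v starts 41 cm/s; Δx = 41·3 + ½·5·3² = 145.5 cm; v ends 56 cm/s.
7–12 s: v starts 56 cm/s; Δx = 56·5 + ½·-2·5² = 255 cm; v ends 46 cm/s.
12–14 s: v starts 46 cm/s; Δx = 46·2 + ½·-1·2² = 90 cm; v ends 44 cm/s.
x(14) = -6 + Σ Δx = 552.5 cm.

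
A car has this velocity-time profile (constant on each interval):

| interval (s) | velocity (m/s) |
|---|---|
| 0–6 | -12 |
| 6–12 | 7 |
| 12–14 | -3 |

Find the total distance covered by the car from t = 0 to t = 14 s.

120 m

Total distance travelled is ∫|v| dt — sum the magnitudes of each area piece.
0–6 s: |-12| × 6 = 72 m
6–12 s: |7| × 6 = 42 m
12–14 s: |-3| × 2 = 6 m
Total distance = 120 m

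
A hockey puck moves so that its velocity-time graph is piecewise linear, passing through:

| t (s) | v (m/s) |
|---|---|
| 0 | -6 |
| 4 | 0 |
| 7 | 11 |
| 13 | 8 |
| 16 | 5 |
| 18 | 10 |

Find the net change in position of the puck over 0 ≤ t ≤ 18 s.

96 m

Net displacement equals the area under the velocity-time graph (areas below the axis count negative).
0–4 s: ½(-6 + 0)(4) = -12 m
4–7 s: ½(0 + 11)(3) = 16.5 m
7–13 s: ½(11 + 8)(6) = 57 m
13–16 s: ½(8 + 5)(3) = 19.5 m
16–18 s: ½(5 + 10)(2) = 15 m
Net displacement = 96 m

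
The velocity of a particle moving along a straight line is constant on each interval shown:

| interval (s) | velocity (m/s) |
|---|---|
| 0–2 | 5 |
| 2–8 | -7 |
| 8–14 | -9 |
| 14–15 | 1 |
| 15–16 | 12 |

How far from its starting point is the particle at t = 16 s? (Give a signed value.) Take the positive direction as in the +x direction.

-73 m

Displacement is the signed area under the v-t curve.
0–2 s: 5 × 2 = 10 m
2–8 s: -7 × 6 = -42 m
8–14 s: -9 × 6 = -54 m
14–15 s: 1 × 1 = 1 m
15–16 s: 12 × 1 = 12 m
Net displacement = -73 m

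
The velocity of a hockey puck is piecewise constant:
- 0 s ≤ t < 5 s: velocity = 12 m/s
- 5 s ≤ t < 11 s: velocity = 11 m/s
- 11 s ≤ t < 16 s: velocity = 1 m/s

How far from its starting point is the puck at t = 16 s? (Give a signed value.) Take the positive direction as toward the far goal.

Net displacement equals the area under the velocity-time graph (areas below the axis count negative).
0–5 s: 12 × 5 = 60 m
5–11 s: 11 × 6 = 66 m
11–16 s: 1 × 5 = 5 m
Net displacement = 131 m

131 m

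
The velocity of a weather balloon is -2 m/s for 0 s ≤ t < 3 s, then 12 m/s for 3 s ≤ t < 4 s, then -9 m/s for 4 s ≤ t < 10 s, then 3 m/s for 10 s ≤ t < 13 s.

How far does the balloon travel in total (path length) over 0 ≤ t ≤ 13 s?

Distance (not displacement) is the total path length: add the absolute areas under v-t.
0–3 s: |-2| × 3 = 6 m
3–4 s: |12| × 1 = 12 m
4–10 s: |-9| × 6 = 54 m
10–13 s: |3| × 3 = 9 m
Total distance = 81 m

81 m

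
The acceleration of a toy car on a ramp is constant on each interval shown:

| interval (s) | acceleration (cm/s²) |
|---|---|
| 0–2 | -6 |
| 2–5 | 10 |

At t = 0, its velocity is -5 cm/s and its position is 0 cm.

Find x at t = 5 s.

On each constant-a segment, Δv = aΔt and Δx = v₀Δt + ½aΔt²; chain segment to segment.
0–2 s: v starts -5 cm/s; Δx = -5·2 + ½·-6·2² = -22 cm; v ends -17 cm/s.
2–5 s: v starts -17 cm/s; Δx = -17·3 + ½·10·3² = -6 cm; v ends 13 cm/s.
x(5) = 0 + Σ Δx = -28 cm.

-28 cm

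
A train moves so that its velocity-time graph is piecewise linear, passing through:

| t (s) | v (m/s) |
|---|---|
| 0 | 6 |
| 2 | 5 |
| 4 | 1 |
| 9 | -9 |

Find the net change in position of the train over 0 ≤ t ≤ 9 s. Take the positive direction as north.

-3 m

Net displacement equals the area under the velocity-time graph (areas below the axis count negative).
0–2 s: ½(6 + 5)(2) = 11 m
2–4 s: ½(5 + 1)(2) = 6 m
4–9 s: ½(1 + -9)(5) = -20 m
Net displacement = -3 m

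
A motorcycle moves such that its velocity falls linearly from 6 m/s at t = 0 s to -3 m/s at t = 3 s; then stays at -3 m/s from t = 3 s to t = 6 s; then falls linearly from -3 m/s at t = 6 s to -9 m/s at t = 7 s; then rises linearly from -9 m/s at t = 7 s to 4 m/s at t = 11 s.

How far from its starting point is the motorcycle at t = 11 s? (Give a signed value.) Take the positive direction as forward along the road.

Displacement is the signed area under the v-t curve.
0–3 s: ½(6 + -3)(3) = 4.5 m
3–6 s: -3 × 3 = -9 m
6–7 s: ½(-3 + -9)(1) = -6 m
7–11 s: ½(-9 + 4)(4) = -10 m
Net displacement = -20.5 m

-20.5 m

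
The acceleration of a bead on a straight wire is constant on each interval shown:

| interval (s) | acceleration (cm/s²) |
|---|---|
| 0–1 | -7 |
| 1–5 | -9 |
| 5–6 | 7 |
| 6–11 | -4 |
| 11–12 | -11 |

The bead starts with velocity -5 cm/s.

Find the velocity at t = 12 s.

Δv equals the area under the a-t graph; then v = v₀ + Δv.
0–1 s: -7 × 1 = -7 cm/s
1–5 s: -9 × 4 = -36 cm/s
5–6 s: 7 × 1 = 7 cm/s
6–11 s: -4 × 5 = -20 cm/s
11–12 s: -11 × 1 = -11 cm/s
Δv = -67 cm/s, so v(12) = -5 + (-67) = -72 cm/s.

-72 cm/s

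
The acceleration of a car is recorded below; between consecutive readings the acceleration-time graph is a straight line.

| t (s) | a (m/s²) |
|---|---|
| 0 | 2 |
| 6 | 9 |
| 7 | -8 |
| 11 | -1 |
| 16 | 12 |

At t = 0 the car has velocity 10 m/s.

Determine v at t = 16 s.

Δv equals the area under the a-t graph; then v = v₀ + Δv.
0–6 s: ½(2 + 9)(6) = 33 m/s
6–7 s: ½(9 + -8)(1) = 0.5 m/s
7–11 s: ½(-8 + -1)(4) = -18 m/s
11–16 s: ½(-1 + 12)(5) = 27.5 m/s
Δv = 43 m/s, so v(16) = 10 + (43) = 53 m/s.

53 m/s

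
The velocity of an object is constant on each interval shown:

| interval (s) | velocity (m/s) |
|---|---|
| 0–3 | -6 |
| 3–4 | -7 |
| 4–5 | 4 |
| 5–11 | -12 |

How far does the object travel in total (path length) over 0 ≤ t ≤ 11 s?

101 m

Total distance travelled is ∫|v| dt — sum the magnitudes of each area piece.
0–3 s: |-6| × 3 = 18 m
3–4 s: |-7| × 1 = 7 m
4–5 s: |4| × 1 = 4 m
5–11 s: |-12| × 6 = 72 m
Total distance = 101 m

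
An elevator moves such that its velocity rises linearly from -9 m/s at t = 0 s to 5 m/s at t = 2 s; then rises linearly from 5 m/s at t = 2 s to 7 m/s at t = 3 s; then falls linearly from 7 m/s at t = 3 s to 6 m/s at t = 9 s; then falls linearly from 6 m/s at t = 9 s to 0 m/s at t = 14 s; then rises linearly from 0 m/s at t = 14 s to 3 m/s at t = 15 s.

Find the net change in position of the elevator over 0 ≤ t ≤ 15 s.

Net displacement equals the area under the velocity-time graph (areas below the axis count negative).
0–2 s: ½(-9 + 5)(2) = -4 m
2–3 s: ½(5 + 7)(1) = 6 m
3–9 s: ½(7 + 6)(6) = 39 m
9–14 s: ½(6 + 0)(5) = 15 m
14–15 s: ½(0 + 3)(1) = 1.5 m
Net displacement = 57.5 m

57.5 m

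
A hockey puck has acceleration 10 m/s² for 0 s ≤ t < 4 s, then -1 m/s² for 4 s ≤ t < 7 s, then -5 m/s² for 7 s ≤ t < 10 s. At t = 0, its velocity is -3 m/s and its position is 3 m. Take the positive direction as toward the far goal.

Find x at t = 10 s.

On each constant-a segment, Δv = aΔt and Δx = v₀Δt + ½aΔt²; chain segment to segment.
0–4 s: v starts -3 m/s; Δx = -3·4 + ½·10·4² = 68 m; v ends 37 m/s.
4–7 s: v starts 37 m/s; Δx = 37·3 + ½·-1·3² = 106.5 m; v ends 34 m/s.
7–10 s: v starts 34 m/s; Δx = 34·3 + ½·-5·3² = 79.5 m; v ends 19 m/s.
x(10) = 3 + Σ Δx = 257 m.

257 m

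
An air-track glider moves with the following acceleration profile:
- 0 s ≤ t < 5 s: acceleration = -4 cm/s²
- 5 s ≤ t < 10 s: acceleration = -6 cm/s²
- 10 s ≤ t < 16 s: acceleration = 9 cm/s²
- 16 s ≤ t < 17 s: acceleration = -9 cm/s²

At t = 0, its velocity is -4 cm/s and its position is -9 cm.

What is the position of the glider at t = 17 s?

On each constant-a segment, Δv = aΔt and Δx = v₀Δt + ½aΔt²; chain segment to segment.
0–5 s: v starts -4 cm/s; Δx = -4·5 + ½·-4·5² = -70 cm; v ends -24 cm/s.
5–10 s: v starts -24 cm/s; Δx = -24·5 + ½·-6·5² = -195 cm; v ends -54 cm/s.
10–16 s: v starts -54 cm/s; Δx = -54·6 + ½·9·6² = -162 cm; v ends 0 cm/s.
16–17 s: v starts 0 cm/s; Δx = 0·1 + ½·-9·1² = -4.5 cm; v ends -9 cm/s.
x(17) = -9 + Σ Δx = -440.5 cm.

-440.5 cm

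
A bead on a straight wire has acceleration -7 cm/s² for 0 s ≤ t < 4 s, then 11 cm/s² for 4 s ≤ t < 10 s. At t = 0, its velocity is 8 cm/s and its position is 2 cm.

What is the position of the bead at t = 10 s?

56 cm

On each constant-a segment, Δv = aΔt and Δx = v₀Δt + ½aΔt²; chain segment to segment.
0–4 s: v starts 8 cm/s; Δx = 8·4 + ½·-7·4² = -24 cm; v ends -20 cm/s.
4–10 s: v starts -20 cm/s; Δx = -20·6 + ½·11·6² = 78 cm; v ends 46 cm/s.
x(10) = 2 + Σ Δx = 56 cm.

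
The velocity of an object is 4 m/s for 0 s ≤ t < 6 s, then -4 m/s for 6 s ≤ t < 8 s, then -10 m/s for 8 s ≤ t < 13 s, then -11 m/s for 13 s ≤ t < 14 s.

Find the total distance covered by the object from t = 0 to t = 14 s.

93 m

Total distance travelled is ∫|v| dt — sum the magnitudes of each area piece.
0–6 s: |4| × 6 = 24 m
6–8 s: |-4| × 2 = 8 m
8–13 s: |-10| × 5 = 50 m
13–14 s: |-11| × 1 = 11 m
Total distance = 93 m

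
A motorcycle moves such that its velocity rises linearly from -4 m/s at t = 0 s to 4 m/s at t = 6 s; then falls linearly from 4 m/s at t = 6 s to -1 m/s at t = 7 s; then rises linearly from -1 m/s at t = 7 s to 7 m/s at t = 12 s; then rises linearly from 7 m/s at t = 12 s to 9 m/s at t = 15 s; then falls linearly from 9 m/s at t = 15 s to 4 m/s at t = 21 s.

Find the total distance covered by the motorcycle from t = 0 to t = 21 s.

92.325 m

Total distance travelled is ∫|v| dt — sum the magnitudes of each area piece.
0–6 s: v = 0 at t = 3 s; triangle areas 6 + 6 = 12 m
6–7 s: v = 0 at t = 6.8 s; triangle areas 1.6 + 0.1 = 1.7 m
7–12 s: v = 0 at t = 7.625 s; triangle areas 0.3125 + 15.3125 = 15.625 m
12–15 s: |½(7 + 9)(3)| = 24 m
15–21 s: |½(9 + 4)(6)| = 39 m
Total distance = 92.325 m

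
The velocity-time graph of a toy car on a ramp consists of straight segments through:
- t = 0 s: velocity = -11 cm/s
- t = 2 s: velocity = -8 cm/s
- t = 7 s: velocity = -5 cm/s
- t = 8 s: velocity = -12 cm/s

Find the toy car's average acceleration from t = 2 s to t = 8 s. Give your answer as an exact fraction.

-2/3 cm/s²

Average acceleration = Δv/Δt = (-12 − -8)/(8 − 2) = -2/3 cm/s².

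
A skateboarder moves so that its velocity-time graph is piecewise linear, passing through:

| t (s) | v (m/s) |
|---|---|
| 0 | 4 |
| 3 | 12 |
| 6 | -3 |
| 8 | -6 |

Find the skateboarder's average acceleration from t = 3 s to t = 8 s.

Average acceleration = Δv/Δt = (-6 − 12)/(8 − 3) = -3.6 m/s².

-3.6 m/s²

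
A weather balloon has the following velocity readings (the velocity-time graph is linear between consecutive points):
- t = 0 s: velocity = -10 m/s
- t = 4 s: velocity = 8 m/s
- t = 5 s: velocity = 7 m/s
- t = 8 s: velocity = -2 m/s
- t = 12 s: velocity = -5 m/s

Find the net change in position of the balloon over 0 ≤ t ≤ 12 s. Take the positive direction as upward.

Displacement is the signed area under the v-t curve.
0–4 s: ½(-10 + 8)(4) = -4 m
4–5 s: ½(8 + 7)(1) = 7.5 m
5–8 s: ½(7 + -2)(3) = 7.5 m
8–12 s: ½(-2 + -5)(4) = -14 m
Net displacement = -3 m

-3 m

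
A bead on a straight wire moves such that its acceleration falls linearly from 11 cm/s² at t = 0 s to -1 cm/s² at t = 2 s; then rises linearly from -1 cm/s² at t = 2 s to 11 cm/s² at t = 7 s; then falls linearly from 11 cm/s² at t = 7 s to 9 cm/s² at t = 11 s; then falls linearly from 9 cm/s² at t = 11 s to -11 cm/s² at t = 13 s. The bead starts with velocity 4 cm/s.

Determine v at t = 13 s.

77 cm/s

Δv equals the area under the a-t graph; then v = v₀ + Δv.
0–2 s: ½(11 + -1)(2) = 10 cm/s
2–7 s: ½(-1 + 11)(5) = 25 cm/s
7–11 s: ½(11 + 9)(4) = 40 cm/s
11–13 s: ½(9 + -11)(2) = -2 cm/s
Δv = 73 cm/s, so v(13) = 4 + (73) = 77 cm/s.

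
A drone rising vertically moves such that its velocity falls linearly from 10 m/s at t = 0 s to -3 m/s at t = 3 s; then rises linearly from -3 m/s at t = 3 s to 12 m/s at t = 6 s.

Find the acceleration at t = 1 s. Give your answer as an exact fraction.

Acceleration is the slope of the v-t graph on 0–3 s: (-3 − 10)/(3 − 0) = -13/3 m/s².

-13/3 m/s²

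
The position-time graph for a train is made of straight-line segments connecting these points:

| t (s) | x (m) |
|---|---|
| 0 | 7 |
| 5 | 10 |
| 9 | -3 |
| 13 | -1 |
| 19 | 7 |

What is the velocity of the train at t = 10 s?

0.5 m/s

Velocity is the slope of the x-t graph on 9–13 s: (-1 − -3)/(13 − 9) = 0.5 m/s.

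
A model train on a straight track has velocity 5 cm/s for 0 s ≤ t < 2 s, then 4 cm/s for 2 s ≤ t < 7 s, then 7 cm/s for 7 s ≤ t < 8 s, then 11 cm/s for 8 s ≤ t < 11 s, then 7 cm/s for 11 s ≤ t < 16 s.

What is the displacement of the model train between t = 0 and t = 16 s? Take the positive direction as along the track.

Displacement is the signed area under the v-t curve.
0–2 s: 5 × 2 = 10 cm
2–7 s: 4 × 5 = 20 cm
7–8 s: 7 × 1 = 7 cm
8–11 s: 11 × 3 = 33 cm
11–16 s: 7 × 5 = 35 cm
Net displacement = 105 cm

105 cm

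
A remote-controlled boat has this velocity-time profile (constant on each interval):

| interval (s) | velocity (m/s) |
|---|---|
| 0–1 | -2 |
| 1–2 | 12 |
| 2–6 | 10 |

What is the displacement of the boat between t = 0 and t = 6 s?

50 m

Net displacement equals the area under the velocity-time graph (areas below the axis count negative).
0–1 s: -2 × 1 = -2 m
1–2 s: 12 × 1 = 12 m
2–6 s: 10 × 4 = 40 m
Net displacement = 50 m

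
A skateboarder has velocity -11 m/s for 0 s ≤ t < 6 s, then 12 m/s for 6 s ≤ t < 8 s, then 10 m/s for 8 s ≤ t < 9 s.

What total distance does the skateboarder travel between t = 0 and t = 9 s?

100 m

Distance (not displacement) is the total path length: add the absolute areas under v-t.
0–6 s: |-11| × 6 = 66 m
6–8 s: |12| × 2 = 24 m
8–9 s: |10| × 1 = 10 m
Total distance = 100 m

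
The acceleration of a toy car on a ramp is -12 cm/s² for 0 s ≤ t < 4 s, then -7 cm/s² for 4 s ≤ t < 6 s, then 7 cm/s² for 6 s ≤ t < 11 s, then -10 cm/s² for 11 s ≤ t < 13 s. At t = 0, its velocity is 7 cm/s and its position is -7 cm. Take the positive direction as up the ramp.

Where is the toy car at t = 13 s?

On each constant-a segment, Δv = aΔt and Δx = v₀Δt + ½aΔt²; chain segment to segment.
0–4 s: v starts 7 cm/s; Δx = 7·4 + ½·-12·4² = -68 cm; v ends -41 cm/s.
4–6 s: v starts -41 cm/s; Δx = -41·2 + ½·-7·2² = -96 cm; v ends -55 cm/s.
6–11 s: v starts -55 cm/s; Δx = -55·5 + ½·7·5² = -187.5 cm; v ends -20 cm/s.
11–13 s: v starts -20 cm/s; Δx = -20·2 + ½·-10·2² = -60 cm; v ends -40 cm/s.
x(13) = -7 + Σ Δx = -418.5 cm.

-418.5 cm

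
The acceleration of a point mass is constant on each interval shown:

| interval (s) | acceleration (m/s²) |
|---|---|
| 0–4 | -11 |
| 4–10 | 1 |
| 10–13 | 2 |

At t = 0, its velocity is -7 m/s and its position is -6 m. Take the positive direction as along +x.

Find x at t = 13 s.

On each constant-a segment, Δv = aΔt and Δx = v₀Δt + ½aΔt²; chain segment to segment.
0–4 s: v starts -7 m/s; Δx = -7·4 + ½·-11·4² = -116 m; v ends -51 m/s.
4–10 s: v starts -51 m/s; Δx = -51·6 + ½·1·6² = -288 m; v ends -45 m/s.
10–13 s: v starts -45 m/s; Δx = -45·3 + ½·2·3² = -126 m; v ends -39 m/s.
x(13) = -6 + Σ Δx = -536 m.

-536 m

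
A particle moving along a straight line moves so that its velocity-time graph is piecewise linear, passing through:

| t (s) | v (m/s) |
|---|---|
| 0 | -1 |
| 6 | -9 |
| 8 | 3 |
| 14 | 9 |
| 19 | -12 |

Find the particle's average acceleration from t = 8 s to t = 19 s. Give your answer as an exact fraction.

-15/11 m/s²

Average acceleration = Δv/Δt = (-12 − 3)/(19 − 8) = -15/11 m/s².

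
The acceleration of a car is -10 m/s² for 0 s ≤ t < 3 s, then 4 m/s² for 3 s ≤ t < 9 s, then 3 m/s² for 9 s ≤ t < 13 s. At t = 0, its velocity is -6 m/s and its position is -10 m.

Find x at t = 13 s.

On each constant-a segment, Δv = aΔt and Δx = v₀Δt + ½aΔt²; chain segment to segment.
0–3 s: v starts -6 m/s; Δx = -6·3 + ½·-10·3² = -63 m; v ends -36 m/s.
3–9 s: v starts -36 m/s; Δx = -36·6 + ½·4·6² = -144 m; v ends -12 m/s.
9–13 s: v starts -12 m/s; Δx = -12·4 + ½·3·4² = -24 m; v ends 0 m/s.
x(13) = -10 + Σ Δx = -241 m.

-241 m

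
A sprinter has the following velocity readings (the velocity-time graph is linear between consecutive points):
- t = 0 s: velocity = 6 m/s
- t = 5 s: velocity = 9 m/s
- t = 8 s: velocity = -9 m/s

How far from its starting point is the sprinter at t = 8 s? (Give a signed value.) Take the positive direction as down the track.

Net displacement equals the area under the velocity-time graph (areas below the axis count negative).
0–5 s: ½(6 + 9)(5) = 37.5 m
5–8 s: ½(9 + -9)(3) = 0 m
Net displacement = 37.5 m

37.5 m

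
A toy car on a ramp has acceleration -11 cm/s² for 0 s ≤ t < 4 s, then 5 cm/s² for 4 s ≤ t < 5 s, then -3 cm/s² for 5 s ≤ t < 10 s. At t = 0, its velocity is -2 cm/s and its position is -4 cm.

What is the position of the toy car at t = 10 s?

On each constant-a segment, Δv = aΔt and Δx = v₀Δt + ½aΔt²; chain segment to segment.
0–4 s: v starts -2 cm/s; Δx = -2·4 + ½·-11·4² = -96 cm; v ends -46 cm/s.
4–5 s: v starts -46 cm/s; Δx = -46·1 + ½·5·1² = -43.5 cm; v ends -41 cm/s.
5–10 s: v starts -41 cm/s; Δx = -41·5 + ½·-3·5² = -242.5 cm; v ends -56 cm/s.
x(10) = -4 + Σ Δx = -386 cm.

-386 cm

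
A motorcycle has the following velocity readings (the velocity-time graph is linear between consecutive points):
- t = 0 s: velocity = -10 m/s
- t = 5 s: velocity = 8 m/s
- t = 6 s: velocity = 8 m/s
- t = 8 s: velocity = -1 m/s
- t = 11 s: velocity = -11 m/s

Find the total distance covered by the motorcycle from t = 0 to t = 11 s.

Total distance travelled is ∫|v| dt — sum the magnitudes of each area piece.
0–5 s: v = 0 at t = 25/9 s; triangle areas 125/9 + 80/9 = 205/9 m
5–6 s: |8| × 1 = 8 m
6–8 s: v = 0 at t = 70/9 s; triangle areas 64/9 + 1/9 = 65/9 m
8–11 s: |½(-1 + -11)(3)| = 18 m
Total distance = 56 m

56 m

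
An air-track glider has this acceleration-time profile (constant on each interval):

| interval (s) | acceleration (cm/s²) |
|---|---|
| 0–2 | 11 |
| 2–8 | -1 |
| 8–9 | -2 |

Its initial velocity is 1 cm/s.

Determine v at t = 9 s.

Δv equals the area under the a-t graph; then v = v₀ + Δv.
0–2 s: 11 × 2 = 22 cm/s
2–8 s: -1 × 6 = -6 cm/s
8–9 s: -2 × 1 = -2 cm/s
Δv = 14 cm/s, so v(9) = 1 + (14) = 15 cm/s.

15 cm/s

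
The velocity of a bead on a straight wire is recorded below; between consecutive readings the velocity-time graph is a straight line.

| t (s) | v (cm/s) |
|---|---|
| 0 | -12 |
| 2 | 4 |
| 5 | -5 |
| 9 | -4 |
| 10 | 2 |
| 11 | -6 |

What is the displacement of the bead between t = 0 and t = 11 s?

-30.5 cm

Net displacement equals the area under the velocity-time graph (areas below the axis count negative).
0–2 s: ½(-12 + 4)(2) = -8 cm
2–5 s: ½(4 + -5)(3) = -1.5 cm
5–9 s: ½(-5 + -4)(4) = -18 cm
9–10 s: ½(-4 + 2)(1) = -1 cm
10–11 s: ½(2 + -6)(1) = -2 cm
Net displacement = -30.5 cm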